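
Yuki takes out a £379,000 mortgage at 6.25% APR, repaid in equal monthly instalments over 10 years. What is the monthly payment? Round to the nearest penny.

Monthly rate = 6.25%/12 = 0.0052083; payment = 379,000 × 0.0052083 / (1 − (1+0.0052083)^−120) = £4,255.42.

£4,255.42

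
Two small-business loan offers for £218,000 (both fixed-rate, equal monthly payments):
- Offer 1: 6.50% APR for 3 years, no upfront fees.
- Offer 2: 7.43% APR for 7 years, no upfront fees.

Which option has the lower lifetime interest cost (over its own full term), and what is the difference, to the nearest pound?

Offer 1 by £39,709

Offer 1: at 6.50% the monthly rate is 0.0054167, so the payment is 218,000 × 0.0054167 / (1 − 1.0054167^−36) = £6,681.48.
Total interest on Offer 1 = 36 × £6,681.48 − £218,000 = £22,533.28.
Offer 2: at 7.43% the monthly rate is 0.0061917, so the payment is 218,000 × 0.0061917 / (1 − 1.0061917^−84) = £3,336.22.
Total interest on Offer 2 = 84 × £3,336.22 − £218,000 = £62,242.48.
Offer 1 is lower by £39,709.20.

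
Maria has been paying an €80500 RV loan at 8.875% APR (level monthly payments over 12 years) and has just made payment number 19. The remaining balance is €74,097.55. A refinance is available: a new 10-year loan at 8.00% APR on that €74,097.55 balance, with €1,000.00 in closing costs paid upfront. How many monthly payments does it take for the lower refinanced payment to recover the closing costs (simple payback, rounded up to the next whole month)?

88 months

Current payment = 80,500 × 8.875%/12 / (1 − (1+0.0073958)^−144) = €910.46.
Refinanced payment = 74,097.55 × 0.0066667 / (1 − (1+0.0066667)^−120) = €899.01.
Monthly savings = €910.46 − €899.01 = €11.45.
Break-even = €1,000.00 / €11.45 = 87.34 → 88 months.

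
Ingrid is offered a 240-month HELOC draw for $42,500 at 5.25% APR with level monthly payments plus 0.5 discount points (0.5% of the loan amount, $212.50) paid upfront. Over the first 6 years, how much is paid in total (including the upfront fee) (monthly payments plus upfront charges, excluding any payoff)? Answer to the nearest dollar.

At 5.25% the monthly rate is 0.0043750, so the payment is 42,500 × 0.0043750 / (1 − 1.0043750^−240) = $286.38.
Total outlay = 72 × $286.38 + $212.50 = $20,831.86.

$20,832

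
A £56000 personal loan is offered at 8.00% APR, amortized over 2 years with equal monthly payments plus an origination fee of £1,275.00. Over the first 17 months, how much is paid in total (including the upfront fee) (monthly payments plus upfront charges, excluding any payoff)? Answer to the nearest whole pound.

Monthly rate = 8%/12 = 0.0066667; payment = 56,000 × 0.0066667 / (1 − (1+0.0066667)^−24) = £2,532.73.
Total outlay = 17 × £2,532.73 + £1,275.00 = £44,331.41.

£44,331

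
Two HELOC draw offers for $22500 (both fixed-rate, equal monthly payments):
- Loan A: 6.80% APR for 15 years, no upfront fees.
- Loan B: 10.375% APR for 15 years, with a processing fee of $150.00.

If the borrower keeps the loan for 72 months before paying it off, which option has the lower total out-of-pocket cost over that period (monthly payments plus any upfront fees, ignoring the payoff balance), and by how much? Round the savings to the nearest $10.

Loan A by $3,550

Loan A: at 6.80% the monthly rate is 0.0056667, so the payment is 22,500 × 0.0056667 / (1 − 1.0056667^−180) = $199.73.
Loan B: at 10.375% the monthly rate is 0.0086458, so the payment is 22,500 × 0.0086458 / (1 − 1.0086458^−180) = $246.97.
Over 72 months: Loan A costs 72 × $199.73 = $14,380.56; Loan B costs 72 × $246.97 + $150.00 = $17,931.84.
Loan A is cheaper by $17,931.84 − $14,380.56 = $3,551.28.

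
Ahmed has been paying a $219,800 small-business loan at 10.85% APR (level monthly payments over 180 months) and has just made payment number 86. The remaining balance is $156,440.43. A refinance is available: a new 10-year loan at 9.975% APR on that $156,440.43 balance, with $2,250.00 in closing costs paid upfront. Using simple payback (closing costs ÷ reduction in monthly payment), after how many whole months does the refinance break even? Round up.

6 months

Current payment = 219,800 × 10.85%/12 / (1 − (1+0.0090417)^−180) = $2,477.58.
Refinanced payment = 156,440.43 × 0.0083125 / (1 − (1+0.0083125)^−120) = $2,065.21.
Monthly savings = $2,477.58 − $2,065.21 = $412.37.
Break-even = $2,250.00 / $412.37 = 5.46 → 6 months.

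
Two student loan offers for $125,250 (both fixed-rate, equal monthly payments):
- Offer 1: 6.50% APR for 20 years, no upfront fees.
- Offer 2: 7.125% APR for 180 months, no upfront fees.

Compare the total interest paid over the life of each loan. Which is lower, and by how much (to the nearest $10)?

Offer 1: monthly rate = 6.5%/12 = 0.0054167; payment = 125,250 × 0.0054167 / (1 − (1+0.0054167)^−240) = $933.83.
Total interest on Offer 1 = 240 × $933.83 − $125,250 = $98,869.20.
Offer 2: monthly rate = 7.125%/12 = 0.0059375; payment = 125,250 × 0.0059375 / (1 − (1+0.0059375)^−180) = $1,134.55.
Total interest on Offer 2 = 180 × $1,134.55 − $125,250 = $78,969.00.
Offer 2 is lower by $19,900.20.

Offer 2 by $19,900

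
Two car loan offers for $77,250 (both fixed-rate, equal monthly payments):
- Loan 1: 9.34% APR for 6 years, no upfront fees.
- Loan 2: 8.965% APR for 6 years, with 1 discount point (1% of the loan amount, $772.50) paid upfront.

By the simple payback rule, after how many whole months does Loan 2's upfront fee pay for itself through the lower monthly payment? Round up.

54 months

Loan 1: at 9.34% the monthly rate is 0.0077833, so the payment is 77,250 × 0.0077833 / (1 − 1.0077833^−72) = $1,405.54.
Loan 2: at 8.965% the monthly rate is 0.0074708, so the payment is 77,250 × 0.0074708 / (1 − 1.0074708^−72) = $1,391.13.
Monthly savings = $1,405.54 − $1,391.13 = $14.41.
Break-even = $772.50 / $14.41 = 53.61 → 54 months.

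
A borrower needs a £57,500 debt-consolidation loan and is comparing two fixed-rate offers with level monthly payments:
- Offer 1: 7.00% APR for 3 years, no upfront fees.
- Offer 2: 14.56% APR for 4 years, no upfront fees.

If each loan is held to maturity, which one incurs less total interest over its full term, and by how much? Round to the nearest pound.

Offer 1 by £12,283

Offer 1: at 7.00% the monthly rate is 0.0058333, so the payment is 57,500 × 0.0058333 / (1 − 1.0058333^−36) = £1,775.43.
Total interest on Offer 1 = 36 × £1,775.43 − £57,500 = £6,415.48.
Offer 2: monthly rate = 14.56%/12 = 0.0121333; payment = 57,500 × 0.0121333 / (1 − (1+0.0121333)^−48) = £1,587.47.
Total interest on Offer 2 = 48 × £1,587.47 − £57,500 = £18,698.56.
Offer 1 is lower by £12,283.08.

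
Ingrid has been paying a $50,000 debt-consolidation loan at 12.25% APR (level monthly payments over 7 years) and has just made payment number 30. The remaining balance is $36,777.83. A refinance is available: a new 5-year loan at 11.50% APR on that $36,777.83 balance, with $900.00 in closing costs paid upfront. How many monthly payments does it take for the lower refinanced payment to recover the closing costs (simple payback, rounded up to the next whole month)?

12 months

Current payment = 50,000 × 12.25%/12 / (1 − (1+0.0102083)^−84) = $889.34.
Refinanced payment = 36,777.83 × 0.0095833 / (1 − (1+0.0095833)^−60) = $808.84.
Monthly savings = $889.34 − $808.84 = $80.50.
Break-even = $900.00 / $80.50 = 11.18 → 12 months.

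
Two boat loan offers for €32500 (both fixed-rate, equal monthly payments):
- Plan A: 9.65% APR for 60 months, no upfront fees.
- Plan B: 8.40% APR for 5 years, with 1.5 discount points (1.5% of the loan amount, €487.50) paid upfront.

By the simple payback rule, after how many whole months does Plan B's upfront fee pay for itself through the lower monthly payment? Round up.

Plan A: at 9.65% the monthly rate is 0.0080417, so the payment is 32,500 × 0.0080417 / (1 − 1.0080417^−60) = €684.95.
Plan B: monthly rate = 8.4%/12 = 0.0070000; payment = 32,500 × 0.0070000 / (1 − (1+0.0070000)^−60) = €665.22.
Monthly savings = €684.95 − €665.22 = €19.73.
Break-even = €487.50 / €19.73 = 24.71 → 25 months.

25 months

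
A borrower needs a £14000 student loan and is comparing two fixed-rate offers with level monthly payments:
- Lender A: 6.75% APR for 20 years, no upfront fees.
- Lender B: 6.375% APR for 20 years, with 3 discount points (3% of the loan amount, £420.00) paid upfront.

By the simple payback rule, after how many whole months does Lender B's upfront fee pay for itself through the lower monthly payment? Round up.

136 months

Lender A: monthly rate = 6.75%/12 = 0.0056250; payment = 14,000 × 0.0056250 / (1 − (1+0.0056250)^−240) = £106.45.
Lender B: at 6.375% the monthly rate is 0.0053125, so the payment is 14,000 × 0.0053125 / (1 − 1.0053125^−240) = £103.35.
Monthly savings = £106.45 − £103.35 = £3.10.
Break-even = £420.00 / £3.10 = 135.48 → 136 months.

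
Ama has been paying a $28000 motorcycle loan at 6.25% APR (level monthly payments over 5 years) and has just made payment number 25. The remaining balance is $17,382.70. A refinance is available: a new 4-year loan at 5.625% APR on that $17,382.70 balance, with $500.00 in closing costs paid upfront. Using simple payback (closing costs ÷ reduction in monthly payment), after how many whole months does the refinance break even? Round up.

4 months

Current payment = 28,000 × 6.25%/12 / (1 − (1+0.0052083)^−60) = $544.58.
Refinanced payment = 17,382.70 × 0.0046875 / (1 − (1+0.0046875)^−48) = $405.25.
Monthly savings = $544.58 − $405.25 = $139.33.
Break-even = $500.00 / $139.33 = 3.59 → 4 months.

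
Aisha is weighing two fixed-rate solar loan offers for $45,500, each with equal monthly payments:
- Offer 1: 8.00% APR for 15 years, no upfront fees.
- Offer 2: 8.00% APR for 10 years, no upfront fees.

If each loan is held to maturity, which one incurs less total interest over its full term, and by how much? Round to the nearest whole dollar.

Offer 2 by $12,023

Offer 1: at 8.00% the monthly rate is 0.0066667, so the payment is 45,500 × 0.0066667 / (1 − 1.0066667^−180) = $434.82.
Total interest on Offer 1 = 180 × $434.82 − $45,500 = $32,767.60.
Offer 2: at 8.00% the monthly rate is 0.0066667, so the payment is 45,500 × 0.0066667 / (1 − 1.0066667^−120) = $552.04.
Total interest on Offer 2 = 120 × $552.04 − $45,500 = $20,744.80.
Offer 2 is lower by $12,022.80.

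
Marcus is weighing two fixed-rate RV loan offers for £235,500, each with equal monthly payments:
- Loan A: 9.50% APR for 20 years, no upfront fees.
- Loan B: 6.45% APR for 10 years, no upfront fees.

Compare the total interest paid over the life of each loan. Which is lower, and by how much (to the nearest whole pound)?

Loan B by £206,672

Loan A: at 9.50% the monthly rate is 0.0079167, so the payment is 235,500 × 0.0079167 / (1 − 1.0079167^−240) = £2,195.17.
Total interest on Loan A = 240 × £2,195.17 − £235,500 = £291,340.80.
Loan B: monthly rate = 6.45%/12 = 0.0053750; payment = 235,500 × 0.0053750 / (1 − (1+0.0053750)^−120) = £2,668.07.
Total interest on Loan B = 120 × £2,668.07 − £235,500 = £84,668.40.
Loan B is lower by £206,672.40.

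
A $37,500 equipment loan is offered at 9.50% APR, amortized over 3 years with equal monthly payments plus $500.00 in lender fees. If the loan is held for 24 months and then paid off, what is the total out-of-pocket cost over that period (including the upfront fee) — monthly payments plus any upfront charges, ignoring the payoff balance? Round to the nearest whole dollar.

$29,330

At 9.50% the monthly rate is 0.0079167, so the payment is 37,500 × 0.0079167 / (1 − 1.0079167^−36) = $1,201.24.
Total outlay = 24 × $1,201.24 + $500.00 = $29,329.76.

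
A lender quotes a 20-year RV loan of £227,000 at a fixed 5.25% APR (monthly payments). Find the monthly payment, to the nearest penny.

At 5.25% the monthly rate is 0.0043750, so the payment is 227,000 × 0.0043750 / (1 − 1.0043750^−240) = £1,529.63.

£1,529.63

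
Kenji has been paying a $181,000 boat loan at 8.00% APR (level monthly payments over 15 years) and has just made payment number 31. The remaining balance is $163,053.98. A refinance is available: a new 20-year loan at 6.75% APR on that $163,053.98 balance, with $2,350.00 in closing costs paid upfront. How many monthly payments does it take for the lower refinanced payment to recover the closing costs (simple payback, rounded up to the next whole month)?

5 months

Current payment = 181,000 × 8%/12 / (1 − (1+0.0066667)^−180) = $1,729.73.
Refinanced payment = 163,053.98 × 0.0056250 / (1 − (1+0.0056250)^−240) = $1,239.80.
Monthly savings = $1,729.73 − $1,239.80 = $489.93.
Break-even = $2,350.00 / $489.93 = 4.80 → 5 months.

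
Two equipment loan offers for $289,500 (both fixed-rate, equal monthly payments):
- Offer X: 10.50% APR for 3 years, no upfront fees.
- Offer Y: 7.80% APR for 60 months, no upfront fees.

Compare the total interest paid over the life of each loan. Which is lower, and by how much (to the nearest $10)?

Offer X by $11,800

Offer X: at 10.50% the monthly rate is 0.0087500, so the payment is 289,500 × 0.0087500 / (1 − 1.0087500^−36) = $9,409.46.
Total interest on Offer X = 36 × $9,409.46 − $289,500 = $49,240.56.
Offer Y: monthly rate = 7.8%/12 = 0.0065000; payment = 289,500 × 0.0065000 / (1 − (1+0.0065000)^−60) = $5,842.35.
Total interest on Offer Y = 60 × $5,842.35 − $289,500 = $61,041.00.
Offer X is lower by $11,800.44.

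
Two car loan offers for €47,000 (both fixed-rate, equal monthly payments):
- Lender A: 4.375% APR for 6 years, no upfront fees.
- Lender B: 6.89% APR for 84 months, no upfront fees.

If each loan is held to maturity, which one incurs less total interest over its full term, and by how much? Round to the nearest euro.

Lender A: at 4.375% the monthly rate is 0.0036458, so the payment is 47,000 × 0.0036458 / (1 − 1.0036458^−72) = €743.38.
Total interest on Lender A = 72 × €743.38 − €47,000 = €6,523.36.
Lender B: at 6.89% the monthly rate is 0.0057417, so the payment is 47,000 × 0.0057417 / (1 − 1.0057417^−84) = €706.83.
Total interest on Lender B = 84 × €706.83 − €47,000 = €12,373.72.
Lender A is lower by €5,850.36.

Lender A by €5,850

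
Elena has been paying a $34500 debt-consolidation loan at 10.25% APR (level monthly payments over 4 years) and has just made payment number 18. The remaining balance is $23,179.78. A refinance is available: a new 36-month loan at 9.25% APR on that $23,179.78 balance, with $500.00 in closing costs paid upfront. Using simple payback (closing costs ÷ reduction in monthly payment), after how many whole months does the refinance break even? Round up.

4 months

Current payment = 34,500 × 10.25%/12 / (1 − (1+0.0085417)^−48) = $879.16.
Refinanced payment = 23,179.78 × 0.0077083 / (1 − (1+0.0077083)^−36) = $739.81.
Monthly savings = $879.16 − $739.81 = $139.35.
Break-even = $500.00 / $139.35 = 3.59 → 4 months.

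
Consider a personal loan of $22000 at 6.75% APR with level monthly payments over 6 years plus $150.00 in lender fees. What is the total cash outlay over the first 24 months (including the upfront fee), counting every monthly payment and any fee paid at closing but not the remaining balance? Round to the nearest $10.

Monthly rate = 6.75%/12 = 0.0056250; payment = 22,000 × 0.0056250 / (1 − (1+0.0056250)^−72) = $372.44.
Total outlay = 24 × $372.44 + $150.00 = $9,088.56.

$9,090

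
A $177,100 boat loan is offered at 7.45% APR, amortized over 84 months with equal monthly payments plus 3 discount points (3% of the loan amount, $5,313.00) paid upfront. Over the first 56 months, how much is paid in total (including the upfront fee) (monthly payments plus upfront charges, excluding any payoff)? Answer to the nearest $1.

$157,187

At 7.45% the monthly rate is 0.0062083, so the payment is 177,100 × 0.0062083 / (1 − 1.0062083^−84) = $2,712.04.
Total outlay = 56 × $2,712.04 + $5,313.00 = $157,187.24.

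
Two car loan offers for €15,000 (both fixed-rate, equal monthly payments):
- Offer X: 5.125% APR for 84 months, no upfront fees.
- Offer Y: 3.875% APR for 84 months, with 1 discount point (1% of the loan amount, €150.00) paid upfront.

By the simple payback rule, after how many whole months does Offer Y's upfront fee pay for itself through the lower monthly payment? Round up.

18 months

Offer X: at 5.125% the monthly rate is 0.0042708, so the payment is 15,000 × 0.0042708 / (1 − 1.0042708^−84) = €212.89.
Offer Y: at 3.875% the monthly rate is 0.0032292, so the payment is 15,000 × 0.0032292 / (1 − 1.0032292^−84) = €204.17.
Monthly savings = €212.89 − €204.17 = €8.72.
Break-even = €150.00 / €8.72 = 17.20 → 18 months.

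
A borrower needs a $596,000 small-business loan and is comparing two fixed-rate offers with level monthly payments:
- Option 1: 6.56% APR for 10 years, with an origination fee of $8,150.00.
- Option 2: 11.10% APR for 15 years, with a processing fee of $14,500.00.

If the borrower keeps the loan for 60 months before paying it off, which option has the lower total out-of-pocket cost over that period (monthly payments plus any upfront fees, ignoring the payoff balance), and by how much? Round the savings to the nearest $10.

Option 1 by $7,910

Option 1: at 6.56% the monthly rate is 0.0054667, so the payment is 596,000 × 0.0054667 / (1 − 1.0054667^−120) = $6,785.67.
Option 2: monthly rate = 11.1%/12 = 0.0092500; payment = 596,000 × 0.0092500 / (1 − (1+0.0092500)^−180) = $6,811.59.
Over 60 months: Option 1 costs 60 × $6,785.67 + $8,150.00 = $415,290.20; Option 2 costs 60 × $6,811.59 + $14,500.00 = $423,195.40.
Option 1 is cheaper by $423,195.40 − $415,290.20 = $7,905.20.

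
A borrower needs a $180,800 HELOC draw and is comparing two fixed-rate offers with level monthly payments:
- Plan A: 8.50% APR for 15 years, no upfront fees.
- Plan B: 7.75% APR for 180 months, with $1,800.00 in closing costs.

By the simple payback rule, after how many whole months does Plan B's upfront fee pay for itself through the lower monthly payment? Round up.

Plan A: monthly rate = 8.5%/12 = 0.0070833; payment = 180,800 × 0.0070833 / (1 − (1+0.0070833)^−180) = $1,780.41.
Plan B: monthly rate = 7.75%/12 = 0.0064583; payment = 180,800 × 0.0064583 / (1 − (1+0.0064583)^−180) = $1,701.83.
Monthly savings = $1,780.41 − $1,701.83 = $78.58.
Break-even = $1,800.00 / $78.58 = 22.91 → 23 months.

23 months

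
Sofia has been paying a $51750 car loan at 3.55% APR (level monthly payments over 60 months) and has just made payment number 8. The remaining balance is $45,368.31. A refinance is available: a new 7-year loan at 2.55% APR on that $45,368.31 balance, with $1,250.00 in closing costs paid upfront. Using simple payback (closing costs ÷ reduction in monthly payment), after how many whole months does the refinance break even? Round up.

4 months

Current payment = 51,750 × 3.55%/12 / (1 − (1+0.0029583)^−60) = $942.58.
Refinanced payment = 45,368.31 × 0.0021250 / (1 − (1+0.0021250)^−84) = $590.31.
Monthly savings = $942.58 − $590.31 = $352.27.
Break-even = $1,250.00 / $352.27 = 3.55 → 4 months.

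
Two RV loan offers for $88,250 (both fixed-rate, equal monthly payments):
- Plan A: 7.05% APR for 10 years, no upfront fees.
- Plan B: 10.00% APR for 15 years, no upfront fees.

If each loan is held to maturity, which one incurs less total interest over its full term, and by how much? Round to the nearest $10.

Plan A by $47,470

Plan A: at 7.05% the monthly rate is 0.0058750, so the payment is 88,250 × 0.0058750 / (1 − 1.0058750^−120) = $1,026.93.
Total interest on Plan A = 120 × $1,026.93 − $88,250 = $34,981.60.
Plan B: at 10.00% the monthly rate is 0.0083333, so the payment is 88,250 × 0.0083333 / (1 − 1.0083333^−180) = $948.34.
Total interest on Plan B = 180 × $948.34 − $88,250 = $82,451.20.
Plan A is lower by $47,469.60.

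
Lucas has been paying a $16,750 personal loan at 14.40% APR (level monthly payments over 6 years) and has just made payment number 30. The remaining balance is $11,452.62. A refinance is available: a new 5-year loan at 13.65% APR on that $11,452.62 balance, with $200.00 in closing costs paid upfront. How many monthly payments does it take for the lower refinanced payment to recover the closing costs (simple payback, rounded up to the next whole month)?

3 months

Current payment = 16,750 × 14.4%/12 / (1 − (1+0.0120000)^−72) = $348.74.
Refinanced payment = 11,452.62 × 0.0113750 / (1 − (1+0.0113750)^−60) = $264.41.
Monthly savings = $348.74 − $264.41 = $84.33.
Break-even = $200.00 / $84.33 = 2.37 → 3 months.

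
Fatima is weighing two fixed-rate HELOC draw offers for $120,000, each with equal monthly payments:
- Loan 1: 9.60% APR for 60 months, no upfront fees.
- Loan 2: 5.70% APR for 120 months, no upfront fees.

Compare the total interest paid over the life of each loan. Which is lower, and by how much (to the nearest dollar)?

Loan 1: at 9.60% the monthly rate is 0.0080000, so the payment is 120,000 × 0.0080000 / (1 − 1.0080000^−60) = $2,526.09.
Total interest on Loan 1 = 60 × $2,526.09 − $120,000 = $31,565.40.
Loan 2: at 5.70% the monthly rate is 0.0047500, so the payment is 120,000 × 0.0047500 / (1 − 1.0047500^−120) = $1,314.24.
Total interest on Loan 2 = 120 × $1,314.24 − $120,000 = $37,708.80.
Loan 1 is lower by $6,143.40.

Loan 1 by $6,143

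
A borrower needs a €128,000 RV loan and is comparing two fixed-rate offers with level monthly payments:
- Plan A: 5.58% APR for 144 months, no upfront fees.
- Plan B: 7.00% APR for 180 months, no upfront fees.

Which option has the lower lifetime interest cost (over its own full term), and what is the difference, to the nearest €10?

Plan A: monthly rate = 5.58%/12 = 0.0046500; payment = 128,000 × 0.0046500 / (1 − (1+0.0046500)^−144) = €1,221.45.
Total interest on Plan A = 144 × €1,221.45 − €128,000 = €47,888.80.
Plan B: at 7.00% the monthly rate is 0.0058333, so the payment is 128,000 × 0.0058333 / (1 − 1.0058333^−180) = €1,150.50.
Total interest on Plan B = 180 × €1,150.50 − €128,000 = €79,090.00.
Plan A is lower by €31,201.20.

Plan A by €31,200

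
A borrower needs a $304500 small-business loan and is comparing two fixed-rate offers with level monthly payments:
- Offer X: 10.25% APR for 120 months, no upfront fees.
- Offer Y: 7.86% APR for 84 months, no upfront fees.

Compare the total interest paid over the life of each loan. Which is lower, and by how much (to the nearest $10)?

Offer X: monthly rate = 10.25%/12 = 0.0085417; payment = 304,500 × 0.0085417 / (1 − (1+0.0085417)^−120) = $4,066.26.
Total interest on Offer X = 120 × $4,066.26 − $304,500 = $183,451.20.
Offer Y: at 7.86% the monthly rate is 0.0065500, so the payment is 304,500 × 0.0065500 / (1 − 1.0065500^−84) = $4,724.79.
Total interest on Offer Y = 84 × $4,724.79 − $304,500 = $92,382.36.
Offer Y is lower by $91,068.84.

Offer Y by $91,070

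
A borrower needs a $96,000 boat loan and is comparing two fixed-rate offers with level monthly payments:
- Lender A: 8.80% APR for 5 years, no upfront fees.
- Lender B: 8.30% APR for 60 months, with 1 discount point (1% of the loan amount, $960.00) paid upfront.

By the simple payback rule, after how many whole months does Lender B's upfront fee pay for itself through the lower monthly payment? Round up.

Lender A: at 8.80% the monthly rate is 0.0073333, so the payment is 96,000 × 0.0073333 / (1 − 1.0073333^−60) = $1,983.50.
Lender B: at 8.30% the monthly rate is 0.0069167, so the payment is 96,000 × 0.0069167 / (1 − 1.0069167^−60) = $1,960.35.
Monthly savings = $1,983.50 − $1,960.35 = $23.15.
Break-even = $960.00 / $23.15 = 41.47 → 42 months.

42 months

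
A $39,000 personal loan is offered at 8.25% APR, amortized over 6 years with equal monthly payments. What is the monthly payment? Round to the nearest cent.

$688.57

At 8.25% the monthly rate is 0.0068750, so the payment is 39,000 × 0.0068750 / (1 − 1.0068750^−72) = $688.57.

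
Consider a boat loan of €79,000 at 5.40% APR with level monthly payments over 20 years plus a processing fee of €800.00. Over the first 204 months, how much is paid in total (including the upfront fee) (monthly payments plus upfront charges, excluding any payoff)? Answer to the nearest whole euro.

Monthly rate = 5.4%/12 = 0.0045000; payment = 79,000 × 0.0045000 / (1 − (1+0.0045000)^−240) = €538.98.
Total outlay = 204 × €538.98 + €800.00 = €110,751.92.

€110,752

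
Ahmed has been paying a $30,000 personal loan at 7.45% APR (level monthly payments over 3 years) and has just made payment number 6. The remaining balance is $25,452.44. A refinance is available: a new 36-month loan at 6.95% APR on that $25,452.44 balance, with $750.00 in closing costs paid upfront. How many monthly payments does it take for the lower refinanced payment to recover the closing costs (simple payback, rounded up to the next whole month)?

6 months

Current payment = 30,000 × 7.45%/12 / (1 − (1+0.0062083)^−36) = $932.50.
Refinanced payment = 25,452.44 × 0.0057917 / (1 − (1+0.0057917)^−36) = $785.32.
Monthly savings = $932.50 − $785.32 = $147.18.
Break-even = $750.00 / $147.18 = 5.10 → 6 months.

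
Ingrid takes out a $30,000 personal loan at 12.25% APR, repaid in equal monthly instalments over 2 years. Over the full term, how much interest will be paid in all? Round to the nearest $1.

$3,977

At 12.25% the monthly rate is 0.0102083, so the payment is 30,000 × 0.0102083 / (1 − 1.0102083^−24) = $1,415.71.
Total paid = 24 × $1,415.71 = $33,977.04; interest = $33,977.04 − $30,000 = $3,977.04.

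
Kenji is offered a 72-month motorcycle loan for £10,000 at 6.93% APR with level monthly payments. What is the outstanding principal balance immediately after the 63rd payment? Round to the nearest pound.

£1,488

With monthly rate i = 6.93%/12 = 0.0057750, the balance after k of n payments is P · [(1+i)^n − (1+i)^k] / [(1+i)^n − 1].
(1+0.0057750)^72 = 1.51377114 and (1+0.0057750)^63 = 1.43731743, so the balance is 10,000 × (1.51377114 − 1.43731743) / (1.51377114 − 1) = £1,488.09.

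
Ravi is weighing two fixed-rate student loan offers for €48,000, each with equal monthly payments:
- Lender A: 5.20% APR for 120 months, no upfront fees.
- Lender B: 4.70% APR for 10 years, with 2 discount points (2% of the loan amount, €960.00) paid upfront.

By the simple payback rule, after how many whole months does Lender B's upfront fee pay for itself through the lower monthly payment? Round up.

Lender A: at 5.20% the monthly rate is 0.0043333, so the payment is 48,000 × 0.0043333 / (1 − 1.0043333^−120) = €513.82.
Lender B: at 4.70% the monthly rate is 0.0039167, so the payment is 48,000 × 0.0039167 / (1 − 1.0039167^−120) = €502.10.
Monthly savings = €513.82 − €502.10 = €11.72.
Break-even = €960.00 / €11.72 = 81.91 → 82 months.

82 months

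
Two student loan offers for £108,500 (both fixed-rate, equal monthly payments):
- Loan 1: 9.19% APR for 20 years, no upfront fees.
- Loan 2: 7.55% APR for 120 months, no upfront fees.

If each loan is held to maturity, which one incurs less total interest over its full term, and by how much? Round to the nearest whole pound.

Loan 1: at 9.19% the monthly rate is 0.0076583, so the payment is 108,500 × 0.0076583 / (1 − 1.0076583^−240) = £989.50.
Total interest on Loan 1 = 240 × £989.50 − £108,500 = £128,980.00.
Loan 2: at 7.55% the monthly rate is 0.0062917, so the payment is 108,500 × 0.0062917 / (1 − 1.0062917^−120) = £1,290.75.
Total interest on Loan 2 = 120 × £1,290.75 − £108,500 = £46,390.00.
Loan 2 is lower by £82,590.00.

Loan 2 by £82,590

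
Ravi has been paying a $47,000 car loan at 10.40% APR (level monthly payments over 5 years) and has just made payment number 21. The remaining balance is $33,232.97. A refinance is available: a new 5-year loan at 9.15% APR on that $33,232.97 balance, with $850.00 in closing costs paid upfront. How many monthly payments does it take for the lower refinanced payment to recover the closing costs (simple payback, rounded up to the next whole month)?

3 months

Current payment = 47,000 × 10.4%/12 / (1 − (1+0.0086667)^−60) = $1,007.89.
Refinanced payment = 33,232.97 × 0.0076250 / (1 − (1+0.0076250)^−60) = $692.28.
Monthly savings = $1,007.89 − $692.28 = $315.61.
Break-even = $850.00 / $315.61 = 2.69 → 3 months.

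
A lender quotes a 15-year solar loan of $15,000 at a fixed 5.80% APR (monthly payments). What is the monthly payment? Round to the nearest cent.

Monthly rate = 5.8%/12 = 0.0048333; payment = 15,000 × 0.0048333 / (1 − (1+0.0048333)^−180) = $124.96.

$124.96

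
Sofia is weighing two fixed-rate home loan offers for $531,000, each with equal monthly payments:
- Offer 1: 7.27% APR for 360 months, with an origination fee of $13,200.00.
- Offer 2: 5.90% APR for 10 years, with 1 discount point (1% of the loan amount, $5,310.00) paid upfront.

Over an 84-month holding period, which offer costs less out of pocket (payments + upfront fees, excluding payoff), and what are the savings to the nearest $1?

Offer 1 by $180,186

Offer 1: at 7.27% the monthly rate is 0.0060583, so the payment is 531,000 × 0.0060583 / (1 − 1.0060583^−360) = $3,629.56.
Offer 2: monthly rate = 5.9%/12 = 0.0049167; payment = 531,000 × 0.0049167 / (1 − (1+0.0049167)^−120) = $5,868.56.
Over 84 months: Offer 1 costs 84 × $3,629.56 + $13,200.00 = $318,083.04; Offer 2 costs 84 × $5,868.56 + $5,310.00 = $498,269.04.
Offer 1 is cheaper by $498,269.04 − $318,083.04 = $180,186.00.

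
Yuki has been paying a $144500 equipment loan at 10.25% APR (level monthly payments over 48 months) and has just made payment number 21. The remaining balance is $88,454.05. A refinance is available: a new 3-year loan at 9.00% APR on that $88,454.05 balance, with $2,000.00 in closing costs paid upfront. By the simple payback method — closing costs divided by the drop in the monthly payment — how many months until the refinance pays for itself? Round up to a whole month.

Current payment = 144,500 × 10.25%/12 / (1 − (1+0.0085417)^−48) = $3,682.27.
Refinanced payment = 88,454.05 × 0.0075000 / (1 − (1+0.0075000)^−36) = $2,812.82.
Monthly savings = $3,682.27 − $2,812.82 = $869.45.
Break-even = $2,000.00 / $869.45 = 2.30 → 3 months.

3 months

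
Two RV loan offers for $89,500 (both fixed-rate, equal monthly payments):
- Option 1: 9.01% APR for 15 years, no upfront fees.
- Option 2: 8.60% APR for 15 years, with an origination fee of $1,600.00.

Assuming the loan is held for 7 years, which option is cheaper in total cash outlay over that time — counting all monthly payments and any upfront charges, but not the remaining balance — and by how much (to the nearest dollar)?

Option 1: at 9.01% the monthly rate is 0.0075083, so the payment is 89,500 × 0.0075083 / (1 − 1.0075083^−180) = $908.30.
Option 2: monthly rate = 8.6%/12 = 0.0071667; payment = 89,500 × 0.0071667 / (1 − (1+0.0071667)^−180) = $886.60.
Over 84 months: Option 1 costs 84 × $908.30 = $76,297.20; Option 2 costs 84 × $886.60 + $1,600.00 = $76,074.40.
Option 2 is cheaper by $76,297.20 − $76,074.40 = $222.80.

Option 2 by $223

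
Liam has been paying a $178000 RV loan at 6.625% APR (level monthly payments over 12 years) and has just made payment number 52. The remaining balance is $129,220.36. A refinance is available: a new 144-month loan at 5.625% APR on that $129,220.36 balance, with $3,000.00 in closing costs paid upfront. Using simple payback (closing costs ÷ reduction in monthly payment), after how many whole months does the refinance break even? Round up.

Current payment = 178,000 × 6.625%/12 / (1 − (1+0.0055208)^−144) = $1,795.13.
Refinanced payment = 129,220.36 × 0.0046875 / (1 − (1+0.0046875)^−144) = $1,236.06.
Monthly savings = $1,795.13 − $1,236.06 = $559.07.
Break-even = $3,000.00 / $559.07 = 5.37 → 6 months.

6 months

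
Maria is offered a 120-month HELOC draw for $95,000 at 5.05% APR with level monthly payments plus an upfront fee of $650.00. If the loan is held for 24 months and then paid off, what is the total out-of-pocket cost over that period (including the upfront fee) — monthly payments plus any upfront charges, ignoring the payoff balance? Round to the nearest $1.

$24,889

Monthly rate = 5.05%/12 = 0.0042083; payment = 95,000 × 0.0042083 / (1 − (1+0.0042083)^−120) = $1,009.95.
Total outlay = 24 × $1,009.95 + $650.00 = $24,888.80.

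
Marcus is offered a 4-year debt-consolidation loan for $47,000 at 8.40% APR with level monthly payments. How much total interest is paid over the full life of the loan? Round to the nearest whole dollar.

At 8.40% the monthly rate is 0.0070000, so the payment is 47,000 × 0.0070000 / (1 − 1.0070000^−48) = $1,156.25.
Total paid = 48 × $1,156.25 = $55,500.00; interest = $55,500.00 − $47,000 = $8,500.00.

$8,500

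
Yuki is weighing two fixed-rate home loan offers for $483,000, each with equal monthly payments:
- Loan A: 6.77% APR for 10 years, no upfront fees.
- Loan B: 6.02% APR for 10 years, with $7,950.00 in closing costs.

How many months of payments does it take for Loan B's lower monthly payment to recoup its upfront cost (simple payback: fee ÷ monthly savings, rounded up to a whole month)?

Loan A: monthly rate = 6.77%/12 = 0.0056417; payment = 483,000 × 0.0056417 / (1 − (1+0.0056417)^−120) = $5,550.95.
Loan B: at 6.02% the monthly rate is 0.0050167, so the payment is 483,000 × 0.0050167 / (1 − 1.0050167^−120) = $5,367.14.
Monthly savings = $5,550.95 − $5,367.14 = $183.81.
Break-even = $7,950.00 / $183.81 = 43.25 → 44 months.

44 months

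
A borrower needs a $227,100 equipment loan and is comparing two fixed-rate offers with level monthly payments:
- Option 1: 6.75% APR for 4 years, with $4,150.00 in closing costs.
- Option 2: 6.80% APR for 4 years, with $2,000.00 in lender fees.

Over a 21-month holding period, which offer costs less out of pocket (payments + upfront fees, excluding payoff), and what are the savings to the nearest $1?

Option 1: monthly rate = 6.75%/12 = 0.0056250; payment = 227,100 × 0.0056250 / (1 − (1+0.0056250)^−48) = $5,411.89.
Option 2: at 6.80% the monthly rate is 0.0056667, so the payment is 227,100 × 0.0056667 / (1 − 1.0056667^−48) = $5,417.14.
Over 21 months: Option 1 costs 21 × $5,411.89 + $4,150.00 = $117,799.69; Option 2 costs 21 × $5,417.14 + $2,000.00 = $115,759.94.
Option 2 is cheaper by $117,799.69 − $115,759.94 = $2,039.75.

Option 2 by $2,040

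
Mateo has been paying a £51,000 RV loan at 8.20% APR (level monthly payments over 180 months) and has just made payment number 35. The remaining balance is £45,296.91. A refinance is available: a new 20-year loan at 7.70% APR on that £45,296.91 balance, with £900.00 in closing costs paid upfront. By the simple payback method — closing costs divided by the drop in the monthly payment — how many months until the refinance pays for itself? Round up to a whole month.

Current payment = 51,000 × 8.2%/12 / (1 − (1+0.0068333)^−180) = £493.29.
Refinanced payment = 45,296.91 × 0.0064167 / (1 − (1+0.0064167)^−240) = £370.47.
Monthly savings = £493.29 − £370.47 = £122.82.
Break-even = £900.00 / £122.82 = 7.33 → 8 months.

8 months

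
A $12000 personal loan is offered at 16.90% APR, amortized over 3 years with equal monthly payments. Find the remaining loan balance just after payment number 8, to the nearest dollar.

With monthly rate i = 16.9%/12 = 0.0140833, the balance after k of n payments is P · [(1+i)^n − (1+i)^k] / [(1+i)^n − 1].
(1+0.0140833)^36 = 1.65444076 and (1+0.0140833)^8 = 1.11837940, so the balance is 12,000 × (1.65444076 − 1.11837940) / (1.65444076 − 1) = $9,829.36.

$9,829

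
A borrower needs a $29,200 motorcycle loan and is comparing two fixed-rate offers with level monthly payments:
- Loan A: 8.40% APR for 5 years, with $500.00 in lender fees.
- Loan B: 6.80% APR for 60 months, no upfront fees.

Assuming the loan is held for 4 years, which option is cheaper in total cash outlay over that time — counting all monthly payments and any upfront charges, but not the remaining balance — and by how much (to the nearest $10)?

Loan A: monthly rate = 8.4%/12 = 0.0070000; payment = 29,200 × 0.0070000 / (1 − (1+0.0070000)^−60) = $597.68.
Loan B: at 6.80% the monthly rate is 0.0056667, so the payment is 29,200 × 0.0056667 / (1 − 1.0056667^−60) = $575.44.
Over 48 months: Loan A costs 48 × $597.68 + $500.00 = $29,188.64; Loan B costs 48 × $575.44 = $27,621.12.
Loan B is cheaper by $29,188.64 − $27,621.12 = $1,567.52.

Loan B by $1,570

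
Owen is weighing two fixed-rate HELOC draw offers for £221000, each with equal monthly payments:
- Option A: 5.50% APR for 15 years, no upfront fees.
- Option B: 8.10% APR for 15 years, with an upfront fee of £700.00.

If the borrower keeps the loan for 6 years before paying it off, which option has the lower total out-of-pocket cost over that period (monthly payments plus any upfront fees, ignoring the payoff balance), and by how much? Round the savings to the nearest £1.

Option A by £23,669

Option A: at 5.50% the monthly rate is 0.0045833, so the payment is 221,000 × 0.0045833 / (1 − 1.0045833^−180) = £1,805.75.
Option B: at 8.10% the monthly rate is 0.0067500, so the payment is 221,000 × 0.0067500 / (1 − 1.0067500^−180) = £2,124.77.
Over 72 months: Option A costs 72 × £1,805.75 = £130,014.00; Option B costs 72 × £2,124.77 + £700.00 = £153,683.44.
Option A is cheaper by £153,683.44 − £130,014.00 = £23,669.44.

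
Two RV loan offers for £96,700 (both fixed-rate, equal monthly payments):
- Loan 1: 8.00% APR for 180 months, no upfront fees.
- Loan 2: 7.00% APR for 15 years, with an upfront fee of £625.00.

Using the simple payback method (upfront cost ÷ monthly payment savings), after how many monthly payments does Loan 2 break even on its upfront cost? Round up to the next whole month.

Loan 1: monthly rate = 8%/12 = 0.0066667; payment = 96,700 × 0.0066667 / (1 − (1+0.0066667)^−180) = £924.12.
Loan 2: monthly rate = 7%/12 = 0.0058333; payment = 96,700 × 0.0058333 / (1 − (1+0.0058333)^−180) = £869.17.
Monthly savings = £924.12 − £869.17 = £54.95.
Break-even = £625.00 / £54.95 = 11.37 → 12 months.

12 months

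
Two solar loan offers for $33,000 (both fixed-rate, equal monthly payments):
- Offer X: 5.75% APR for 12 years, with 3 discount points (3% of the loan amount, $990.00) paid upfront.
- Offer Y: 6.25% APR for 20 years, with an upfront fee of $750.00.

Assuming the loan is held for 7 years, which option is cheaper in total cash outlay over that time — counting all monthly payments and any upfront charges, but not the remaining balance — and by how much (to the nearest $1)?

Offer X: at 5.75% the monthly rate is 0.0047917, so the payment is 33,000 × 0.0047917 / (1 − 1.0047917^−144) = $317.78.
Offer Y: monthly rate = 6.25%/12 = 0.0052083; payment = 33,000 × 0.0052083 / (1 − (1+0.0052083)^−240) = $241.21.
Over 84 months: Offer X costs 84 × $317.78 + $990.00 = $27,683.52; Offer Y costs 84 × $241.21 + $750.00 = $21,011.64.
Offer Y is cheaper by $27,683.52 − $21,011.64 = $6,671.88.

Offer Y by $6,672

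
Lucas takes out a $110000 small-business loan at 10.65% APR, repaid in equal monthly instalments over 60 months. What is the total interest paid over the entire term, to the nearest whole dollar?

Monthly rate = 10.65%/12 = 0.0088750; payment = 110,000 × 0.0088750 / (1 − (1+0.0088750)^−60) = $2,372.51.
Total paid = 60 × $2,372.51 = $142,350.60; interest = $142,350.60 − $110,000 = $32,350.60.

$32,351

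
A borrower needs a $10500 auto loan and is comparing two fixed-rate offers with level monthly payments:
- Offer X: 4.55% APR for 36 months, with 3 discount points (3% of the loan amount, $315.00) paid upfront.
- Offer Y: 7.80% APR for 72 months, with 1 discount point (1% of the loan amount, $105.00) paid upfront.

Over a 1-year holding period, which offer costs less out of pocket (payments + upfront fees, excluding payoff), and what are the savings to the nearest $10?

Offer X: at 4.55% the monthly rate is 0.0037917, so the payment is 10,500 × 0.0037917 / (1 − 1.0037917^−36) = $312.58.
Offer Y: at 7.80% the monthly rate is 0.0065000, so the payment is 10,500 × 0.0065000 / (1 − 1.0065000^−72) = $183.08.
Over 12 months: Offer X costs 12 × $312.58 + $315.00 = $4,065.96; Offer Y costs 12 × $183.08 + $105.00 = $2,301.96.
Offer Y is cheaper by $4,065.96 − $2,301.96 = $1,764.00.

Offer Y by $1,760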